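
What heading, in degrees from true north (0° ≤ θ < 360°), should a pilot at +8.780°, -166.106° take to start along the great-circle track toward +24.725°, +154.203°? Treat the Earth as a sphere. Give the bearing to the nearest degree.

298°

Δλ = 154.203 − -166.106 = 320.309°; wrapped into (−180°, 180°]: -39.691°.
θ = atan2( sin Δλ · cos φ₂ , cos φ₁ · sin φ₂ − sin φ₁ · cos φ₂ · cos Δλ )
  = atan2(-0.58010, 0.30667) = -62.137° → normalised to [0°, 360°): 297.863°.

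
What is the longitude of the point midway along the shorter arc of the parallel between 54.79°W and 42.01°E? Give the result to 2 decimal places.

Signed shortest Δλ from -54.79° to +42.01° is +96.80°.
Midpoint longitude = -54.79° + (+96.80°)/2 = -54.79° + 48.40° = -6.39°.

6.39°W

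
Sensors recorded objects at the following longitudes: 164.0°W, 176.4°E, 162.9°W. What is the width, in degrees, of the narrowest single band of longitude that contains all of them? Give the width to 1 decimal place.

20.7°

Sort the longitudes: -164.0°, -162.9°, +176.4°.
Eastward gaps between consecutive values (wrapping around): 1.1°, 339.3°, 19.6°.
Largest gap = 339.3° ⇒ minimal covering band is its complement: 360° − 339.3° = 20.7°.
Band runs from +176.4° eastward to -162.9°, crossing the antimeridian.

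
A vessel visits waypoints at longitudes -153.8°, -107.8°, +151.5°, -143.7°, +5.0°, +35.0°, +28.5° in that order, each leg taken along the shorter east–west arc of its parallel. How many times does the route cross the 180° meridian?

Leg 1: -153.8° → -107.8°, shortest Δλ = 46.0° (east) — does not cross 180°.
Leg 2: -107.8° → +151.5°, shortest Δλ = -100.7° (west) — crosses 180°.
Leg 3: +151.5° → -143.7°, shortest Δλ = 64.8° (east) — crosses 180°.
Leg 4: -143.7° → +5.0°, shortest Δλ = 148.7° (east) — does not cross 180°.
Leg 5: +5.0° → +35.0°, shortest Δλ = 30.0° (east) — does not cross 180°.
Leg 6: +35.0° → +28.5°, shortest Δλ = -6.5° (west) — does not cross 180°.
Total crossings: 2.

2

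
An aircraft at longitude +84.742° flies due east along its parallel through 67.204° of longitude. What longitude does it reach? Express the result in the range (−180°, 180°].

Start at +84.742°; shift +67.204° → +151.946°.
+151.946° already lies in (−180°, 180°].

+151.946°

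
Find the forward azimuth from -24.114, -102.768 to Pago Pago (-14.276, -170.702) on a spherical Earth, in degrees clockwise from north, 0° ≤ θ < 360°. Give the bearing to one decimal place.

265.1°

Δλ = -170.702 − -102.768 = -67.934°.
θ = atan2( sin Δλ · cos φ₂ , cos φ₁ · sin φ₂ − sin φ₁ · cos φ₂ · cos Δλ )
  = atan2(-0.89813, -0.07633) = -94.858° → normalised to [0°, 360°): 265.142°.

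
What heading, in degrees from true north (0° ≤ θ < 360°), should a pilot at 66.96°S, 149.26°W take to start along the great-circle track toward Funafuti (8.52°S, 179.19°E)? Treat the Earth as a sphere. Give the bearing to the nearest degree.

324°

Δλ = 179.19 − -149.26 = 328.45°; wrapped into (−180°, 180°]: -31.55°.
θ = atan2( sin Δλ · cos φ₂ , cos φ₁ · sin φ₂ − sin φ₁ · cos φ₂ · cos Δλ )
  = atan2(-0.51747, 0.71757) = -35.797° → normalised to [0°, 360°): 324.203°.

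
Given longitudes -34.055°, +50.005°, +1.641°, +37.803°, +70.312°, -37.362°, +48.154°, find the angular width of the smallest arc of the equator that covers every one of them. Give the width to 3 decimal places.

107.674°

Sort the longitudes: -37.362°, -34.055°, +1.641°, +37.803°, +48.154°, +50.005°, +70.312°.
Eastward gaps between consecutive values (wrapping around): 3.307°, 35.696°, 36.162°, 10.351°, 1.851°, 20.307°, 252.326°.
Largest gap = 252.326° ⇒ minimal covering band is its complement: 360° − 252.326° = 107.674°.
Band runs from -37.362° eastward to +70.312°.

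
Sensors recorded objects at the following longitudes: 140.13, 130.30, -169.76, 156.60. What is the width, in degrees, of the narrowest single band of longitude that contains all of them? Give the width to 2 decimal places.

59.94°

Sort the longitudes: -169.76°, +130.30°, +140.13°, +156.60°.
Eastward gaps between consecutive values (wrapping around): 300.06°, 9.83°, 16.47°, 33.64°.
Largest gap = 300.06° ⇒ minimal covering band is its complement: 360° − 300.06° = 59.94°.
Band runs from +130.30° eastward to -169.76°, crossing the antimeridian.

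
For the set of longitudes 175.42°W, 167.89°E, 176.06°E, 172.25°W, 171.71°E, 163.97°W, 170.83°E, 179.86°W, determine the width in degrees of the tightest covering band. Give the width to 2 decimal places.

28.14°

Sort the longitudes: -179.86°, -175.42°, -172.25°, -163.97°, +167.89°, +170.83°, +171.71°, +176.06°.
Eastward gaps between consecutive values (wrapping around): 4.44°, 3.17°, 8.28°, 331.86°, 2.94°, 0.88°, 4.35°, 4.08°.
Largest gap = 331.86° ⇒ minimal covering band is its complement: 360° − 331.86° = 28.14°.
Band runs from +167.89° eastward to -163.97°, crossing the antimeridian.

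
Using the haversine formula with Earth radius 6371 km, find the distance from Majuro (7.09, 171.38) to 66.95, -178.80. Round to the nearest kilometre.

Δλ = -178.80 − 171.38 = -350.18°; wrapped into (−180°, 180°]: 9.82°.
Δφ = 66.95 − 7.09 = 59.86°.
a = sin²(Δφ/2) + cos φ₁ · cos φ₂ · sin²(Δλ/2) = 0.251789.
c = 2·atan2(√a, √(1−a)) = 1.05132 rad → d = 6371·c ≈ 6697.99 km.

6698 km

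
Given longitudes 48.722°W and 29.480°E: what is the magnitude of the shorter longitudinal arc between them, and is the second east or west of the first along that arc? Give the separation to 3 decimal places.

Raw difference: 29.480 − -48.722 = 78.202°.
Normalise into (−180°, 180°]: 78.202° stays 78.202°.
Positive ⇒ the second point lies to the east; separation 78.202°.

78.202° east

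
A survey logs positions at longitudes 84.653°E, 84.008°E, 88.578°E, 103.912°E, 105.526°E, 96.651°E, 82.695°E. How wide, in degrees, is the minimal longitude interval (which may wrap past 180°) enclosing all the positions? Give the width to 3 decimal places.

22.831°

Sort the longitudes: +82.695°, +84.008°, +84.653°, +88.578°, +96.651°, +103.912°, +105.526°.
Eastward gaps between consecutive values (wrapping around): 1.313°, 0.645°, 3.925°, 8.073°, 7.261°, 1.614°, 337.169°.
Largest gap = 337.169° ⇒ minimal covering band is its complement: 360° − 337.169° = 22.831°.
Band runs from +82.695° eastward to +105.526°.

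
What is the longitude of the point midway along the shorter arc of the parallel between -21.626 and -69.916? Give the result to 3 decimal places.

Signed shortest Δλ from -21.626° to -69.916° is -48.290°.
Midpoint longitude = -21.626° + (-48.290°)/2 = -21.626° − 24.145° = -45.771°.

-45.771°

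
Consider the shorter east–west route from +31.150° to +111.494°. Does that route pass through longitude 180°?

Signed shortest Δλ = ((111.494 − 31.150 + 180) mod 360) − 180 = 80.344°.
Going east by 80.344° from +31.150° reaches +111.494° without touching 180°.

No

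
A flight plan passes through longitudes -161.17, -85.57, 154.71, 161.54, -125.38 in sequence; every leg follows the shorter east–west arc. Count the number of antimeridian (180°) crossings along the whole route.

2

Leg 1: -161.17° → -85.57°, shortest Δλ = 75.6° (east) — does not cross 180°.
Leg 2: -85.57° → +154.71°, shortest Δλ = -119.72° (west) — crosses 180°.
Leg 3: +154.71° → +161.54°, shortest Δλ = 6.83° (east) — does not cross 180°.
Leg 4: +161.54° → -125.38°, shortest Δλ = 73.08° (east) — crosses 180°.
Total crossings: 2.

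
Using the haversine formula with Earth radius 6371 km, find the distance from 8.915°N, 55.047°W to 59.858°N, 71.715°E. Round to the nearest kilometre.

Δλ = 71.715 − -55.047 = 126.762°.
Δφ = 59.858 − 8.915 = 50.943°.
a = sin²(Δφ/2) + cos φ₁ · cos φ₂ · sin²(Δλ/2) = 0.581442.
c = 2·atan2(√a, √(1−a)) = 1.73441 rad → d = 6371·c ≈ 11049.93 km.

11050 km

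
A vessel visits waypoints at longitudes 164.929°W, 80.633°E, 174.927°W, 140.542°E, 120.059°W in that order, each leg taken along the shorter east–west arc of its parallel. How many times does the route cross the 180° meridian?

Leg 1: -164.929° → +80.633°, shortest Δλ = -114.438° (west) — crosses 180°.
Leg 2: +80.633° → -174.927°, shortest Δλ = 104.44° (east) — crosses 180°.
Leg 3: -174.927° → +140.542°, shortest Δλ = -44.531° (west) — crosses 180°.
Leg 4: +140.542° → -120.059°, shortest Δλ = 99.399° (east) — crosses 180°.
Total crossings: 4.

4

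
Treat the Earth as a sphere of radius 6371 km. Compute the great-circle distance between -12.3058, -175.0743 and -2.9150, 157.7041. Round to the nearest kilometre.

3173 km

Δλ = 157.7041 − -175.0743 = 332.7784°; wrapped into (−180°, 180°]: -27.2216°.
Δφ = -2.9150 − -12.3058 = 9.3908°.
a = sin²(Δφ/2) + cos φ₁ · cos φ₂ · sin²(Δλ/2) = 0.060736.
c = 2·atan2(√a, √(1−a)) = 0.49803 rad → d = 6371·c ≈ 3172.93 km.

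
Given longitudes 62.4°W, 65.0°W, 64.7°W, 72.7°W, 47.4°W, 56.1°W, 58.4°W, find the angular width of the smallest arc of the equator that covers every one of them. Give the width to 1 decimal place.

25.3°

Sort the longitudes: -72.7°, -65.0°, -64.7°, -62.4°, -58.4°, -56.1°, -47.4°.
Eastward gaps between consecutive values (wrapping around): 7.7°, 0.3°, 2.3°, 4.0°, 2.3°, 8.7°, 334.7°.
Largest gap = 334.7° ⇒ minimal covering band is its complement: 360° − 334.7° = 25.3°.
Band runs from -72.7° eastward to -47.4°.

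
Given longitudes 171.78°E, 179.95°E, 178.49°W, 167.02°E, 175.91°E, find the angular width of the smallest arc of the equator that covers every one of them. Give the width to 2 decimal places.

Sort the longitudes: -178.49°, +167.02°, +171.78°, +175.91°, +179.95°.
Eastward gaps between consecutive values (wrapping around): 345.51°, 4.76°, 4.13°, 4.04°, 1.56°.
Largest gap = 345.51° ⇒ minimal covering band is its complement: 360° − 345.51° = 14.49°.
Band runs from +167.02° eastward to -178.49°, crossing the antimeridian.

14.49°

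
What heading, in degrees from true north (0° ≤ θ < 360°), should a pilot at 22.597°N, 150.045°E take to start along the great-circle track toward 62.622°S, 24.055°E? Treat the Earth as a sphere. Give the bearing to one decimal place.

207.5°

Δλ = 24.055 − 150.045 = -125.990°.
θ = atan2( sin Δλ · cos φ₂ , cos φ₁ · sin φ₂ − sin φ₁ · cos φ₂ · cos Δλ )
  = atan2(-0.37208, -0.71598) = -152.540° → normalised to [0°, 360°): 207.460°.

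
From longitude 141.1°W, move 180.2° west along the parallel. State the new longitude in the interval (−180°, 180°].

Start at -141.1°; shift −180.2° → -321.3°.
-321.3° lies outside (−180°, 180°]; add 360° → +38.7°.

38.7°E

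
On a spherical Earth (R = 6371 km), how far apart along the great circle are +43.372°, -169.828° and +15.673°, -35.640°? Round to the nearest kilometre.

11964 km

Δλ = -35.640 − -169.828 = 134.188°.
Δφ = 15.673 − 43.372 = -27.699°.
a = sin²(Δφ/2) + cos φ₁ · cos φ₂ · sin²(Δλ/2) = 0.651155.
c = 2·atan2(√a, √(1−a)) = 1.87791 rad → d = 6371·c ≈ 11964.18 km.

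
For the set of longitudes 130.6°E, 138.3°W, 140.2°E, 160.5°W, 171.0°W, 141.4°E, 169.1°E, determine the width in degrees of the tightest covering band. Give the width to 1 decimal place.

Sort the longitudes: -171.0°, -160.5°, -138.3°, +130.6°, +140.2°, +141.4°, +169.1°.
Eastward gaps between consecutive values (wrapping around): 10.5°, 22.2°, 268.9°, 9.6°, 1.2°, 27.7°, 19.9°.
Largest gap = 268.9° ⇒ minimal covering band is its complement: 360° − 268.9° = 91.1°.
Band runs from +130.6° eastward to -138.3°, crossing the antimeridian.

91.1°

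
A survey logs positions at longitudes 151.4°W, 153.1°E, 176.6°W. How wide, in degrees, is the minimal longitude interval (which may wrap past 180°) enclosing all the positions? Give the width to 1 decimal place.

55.5°

Sort the longitudes: -176.6°, -151.4°, +153.1°.
Eastward gaps between consecutive values (wrapping around): 25.2°, 304.5°, 30.3°.
Largest gap = 304.5° ⇒ minimal covering band is its complement: 360° − 304.5° = 55.5°.
Band runs from +153.1° eastward to -151.4°, crossing the antimeridian.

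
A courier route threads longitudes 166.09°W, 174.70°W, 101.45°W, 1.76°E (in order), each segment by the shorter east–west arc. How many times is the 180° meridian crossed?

0

Leg 1: -166.09° → -174.70°, shortest Δλ = -8.61° (west) — does not cross 180°.
Leg 2: -174.70° → -101.45°, shortest Δλ = 73.25° (east) — does not cross 180°.
Leg 3: -101.45° → +1.76°, shortest Δλ = 103.21° (east) — does not cross 180°.
Total crossings: 0.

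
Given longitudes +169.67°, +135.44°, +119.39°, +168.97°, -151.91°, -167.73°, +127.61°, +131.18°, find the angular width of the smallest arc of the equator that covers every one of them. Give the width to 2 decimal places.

88.70°

Sort the longitudes: -167.73°, -151.91°, +119.39°, +127.61°, +131.18°, +135.44°, +168.97°, +169.67°.
Eastward gaps between consecutive values (wrapping around): 15.82°, 271.30°, 8.22°, 3.57°, 4.26°, 33.53°, 0.70°, 22.60°.
Largest gap = 271.30° ⇒ minimal covering band is its complement: 360° − 271.30° = 88.70°.
Band runs from +119.39° eastward to -151.91°, crossing the antimeridian.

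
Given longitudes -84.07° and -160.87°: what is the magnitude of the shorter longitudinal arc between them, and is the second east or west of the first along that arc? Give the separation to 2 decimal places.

Raw difference: -160.87 − -84.07 = -76.8°.
Normalise into (−180°, 180°]: -76.8° stays -76.8°.
Negative ⇒ the second point lies to the west; separation 76.80°.

76.80° west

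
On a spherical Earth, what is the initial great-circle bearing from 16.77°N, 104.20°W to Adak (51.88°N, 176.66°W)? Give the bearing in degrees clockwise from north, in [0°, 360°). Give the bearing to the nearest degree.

320°

Δλ = -176.66 − -104.20 = -72.46°.
θ = atan2( sin Δλ · cos φ₂ , cos φ₁ · sin φ₂ − sin φ₁ · cos φ₂ · cos Δλ )
  = atan2(-0.58861, 0.69958) = -40.076° → normalised to [0°, 360°): 319.924°.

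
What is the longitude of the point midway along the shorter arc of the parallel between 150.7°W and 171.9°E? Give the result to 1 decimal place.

169.4°W

Signed shortest Δλ from -150.7° to +171.9° is -37.4°.
Midpoint longitude = -150.7° + (-37.4°)/2 = -150.7° − 18.7° = -169.4°.
(The naïve average (-150.7 + +171.9)/2 = 10.6° is on the wrong side of the globe.)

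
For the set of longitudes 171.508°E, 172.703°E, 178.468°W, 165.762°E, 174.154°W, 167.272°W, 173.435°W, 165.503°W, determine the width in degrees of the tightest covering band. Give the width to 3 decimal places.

Sort the longitudes: -178.468°, -174.154°, -173.435°, -167.272°, -165.503°, +165.762°, +171.508°, +172.703°.
Eastward gaps between consecutive values (wrapping around): 4.314°, 0.719°, 6.163°, 1.769°, 331.265°, 5.746°, 1.195°, 8.829°.
Largest gap = 331.265° ⇒ minimal covering band is its complement: 360° − 331.265° = 28.735°.
Band runs from +165.762° eastward to -165.503°, crossing the antimeridian.

28.735°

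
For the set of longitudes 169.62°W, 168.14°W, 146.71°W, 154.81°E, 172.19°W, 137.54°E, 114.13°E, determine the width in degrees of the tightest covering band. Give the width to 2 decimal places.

99.16°

Sort the longitudes: -172.19°, -169.62°, -168.14°, -146.71°, +114.13°, +137.54°, +154.81°.
Eastward gaps between consecutive values (wrapping around): 2.57°, 1.48°, 21.43°, 260.84°, 23.41°, 17.27°, 33.00°.
Largest gap = 260.84° ⇒ minimal covering band is its complement: 360° − 260.84° = 99.16°.
Band runs from +114.13° eastward to -146.71°, crossing the antimeridian.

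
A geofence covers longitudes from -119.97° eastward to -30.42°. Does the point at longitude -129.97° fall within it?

No

Band width going east from -119.97° to -30.42°: ((-30.42 − -119.97) mod 360) = 89.55°.
Offset of -129.97° east of the west edge: ((-129.97 − -119.97) mod 360) = 350.00°.
350.00° > 89.55° ⇒ outside.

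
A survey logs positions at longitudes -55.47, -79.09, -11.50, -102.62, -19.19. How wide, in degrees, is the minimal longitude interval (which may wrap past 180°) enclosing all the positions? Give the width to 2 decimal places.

Sort the longitudes: -102.62°, -79.09°, -55.47°, -19.19°, -11.50°.
Eastward gaps between consecutive values (wrapping around): 23.53°, 23.62°, 36.28°, 7.69°, 268.88°.
Largest gap = 268.88° ⇒ minimal covering band is its complement: 360° − 268.88° = 91.12°.
Band runs from -102.62° eastward to -11.50°.

91.12°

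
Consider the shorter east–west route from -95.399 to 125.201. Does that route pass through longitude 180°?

Yes

Naïve |125.201 − -95.399| = 220.6° > 180°, so the shorter arc goes the other way round — across 180°.
Signed shortest Δλ = ((125.201 − -95.399 + 180) mod 360) − 180 = -139.4°.
Going west by 139.4° from -95.399° passes through 180° before reaching +125.201°.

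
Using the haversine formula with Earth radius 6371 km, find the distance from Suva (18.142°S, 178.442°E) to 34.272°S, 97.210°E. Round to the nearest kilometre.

Δλ = 97.210 − 178.442 = -81.232°.
Δφ = -34.272 − -18.142 = -16.130°.
a = sin²(Δφ/2) + cos φ₁ · cos φ₂ · sin²(Δλ/2) = 0.352477.
c = 2·atan2(√a, √(1−a)) = 1.27129 rad → d = 6371·c ≈ 8099.40 km.

8099 km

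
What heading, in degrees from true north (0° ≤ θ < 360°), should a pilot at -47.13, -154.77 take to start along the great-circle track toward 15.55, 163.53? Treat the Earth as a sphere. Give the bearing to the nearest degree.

Δλ = 163.53 − -154.77 = 318.30°; wrapped into (−180°, 180°]: -41.70°.
θ = atan2( sin Δλ · cos φ₂ , cos φ₁ · sin φ₂ − sin φ₁ · cos φ₂ · cos Δλ )
  = atan2(-0.64088, 0.70957) = -42.088° → normalised to [0°, 360°): 317.912°.

318°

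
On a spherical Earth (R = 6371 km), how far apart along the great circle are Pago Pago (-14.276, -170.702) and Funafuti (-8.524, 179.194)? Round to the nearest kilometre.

Δλ = 179.194 − -170.702 = 349.896°; wrapped into (−180°, 180°]: -10.104°.
Δφ = -8.524 − -14.276 = 5.752°.
a = sin²(Δφ/2) + cos φ₁ · cos φ₂ · sin²(Δλ/2) = 0.009950.
c = 2·atan2(√a, √(1−a)) = 0.19983 rad → d = 6371·c ≈ 1273.10 km.

1273 km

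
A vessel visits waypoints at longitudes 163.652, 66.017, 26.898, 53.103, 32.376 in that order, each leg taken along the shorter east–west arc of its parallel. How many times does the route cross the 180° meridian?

0

Leg 1: +163.652° → +66.017°, shortest Δλ = -97.635° (west) — does not cross 180°.
Leg 2: +66.017° → +26.898°, shortest Δλ = -39.119° (west) — does not cross 180°.
Leg 3: +26.898° → +53.103°, shortest Δλ = 26.205° (east) — does not cross 180°.
Leg 4: +53.103° → +32.376°, shortest Δλ = -20.727° (west) — does not cross 180°.
Total crossings: 0.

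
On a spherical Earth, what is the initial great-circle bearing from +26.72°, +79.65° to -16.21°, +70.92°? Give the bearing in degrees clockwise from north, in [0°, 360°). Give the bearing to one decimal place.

192.2°

Δλ = 70.92 − 79.65 = -8.73°.
θ = atan2( sin Δλ · cos φ₂ , cos φ₁ · sin φ₂ − sin φ₁ · cos φ₂ · cos Δλ )
  = atan2(-0.14574, -0.67610) = -167.835° → normalised to [0°, 360°): 192.165°.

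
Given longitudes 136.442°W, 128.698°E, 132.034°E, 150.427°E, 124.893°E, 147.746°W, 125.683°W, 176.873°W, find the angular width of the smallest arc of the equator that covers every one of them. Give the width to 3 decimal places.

109.424°

Sort the longitudes: -176.873°, -147.746°, -136.442°, -125.683°, +124.893°, +128.698°, +132.034°, +150.427°.
Eastward gaps between consecutive values (wrapping around): 29.127°, 11.304°, 10.759°, 250.576°, 3.805°, 3.336°, 18.393°, 32.700°.
Largest gap = 250.576° ⇒ minimal covering band is its complement: 360° − 250.576° = 109.424°.
Band runs from +124.893° eastward to -125.683°, crossing the antimeridian.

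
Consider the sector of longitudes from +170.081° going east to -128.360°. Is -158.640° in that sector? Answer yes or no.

Yes

Band width going east from +170.081° to -128.360°: ((-128.360 − 170.081) mod 360) = 61.559°.
Offset of -158.640° east of the west edge: ((-158.640 − 170.081) mod 360) = 31.279°.
31.279° ≤ 61.559° ⇒ inside.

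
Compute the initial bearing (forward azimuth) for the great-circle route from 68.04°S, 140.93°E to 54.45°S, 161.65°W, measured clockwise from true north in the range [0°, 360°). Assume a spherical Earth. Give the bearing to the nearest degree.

92°

Δλ = -161.65 − 140.93 = -302.58°; wrapped into (−180°, 180°]: 57.42°.
θ = atan2( sin Δλ · cos φ₂ , cos φ₁ · sin φ₂ − sin φ₁ · cos φ₂ · cos Δλ )
  = atan2(0.48992, -0.01389) = 91.624° → normalised to [0°, 360°): 91.624°.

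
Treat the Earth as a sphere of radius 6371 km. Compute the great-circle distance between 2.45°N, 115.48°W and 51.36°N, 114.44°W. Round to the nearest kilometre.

Δλ = -114.44 − -115.48 = 1.04°.
Δφ = 51.36 − 2.45 = 48.91°.
a = sin²(Δφ/2) + cos φ₁ · cos φ₂ · sin²(Δλ/2) = 0.171430.
c = 2·atan2(√a, √(1−a)) = 0.85378 rad → d = 6371·c ≈ 5439.41 km.

5439 km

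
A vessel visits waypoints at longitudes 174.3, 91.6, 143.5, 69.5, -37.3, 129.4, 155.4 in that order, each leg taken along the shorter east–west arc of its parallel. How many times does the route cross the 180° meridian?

Leg 1: +174.3° → +91.6°, shortest Δλ = -82.7° (west) — does not cross 180°.
Leg 2: +91.6° → +143.5°, shortest Δλ = 51.9° (east) — does not cross 180°.
Leg 3: +143.5° → +69.5°, shortest Δλ = -74.0° (west) — does not cross 180°.
Leg 4: +69.5° → -37.3°, shortest Δλ = -106.8° (west) — does not cross 180°.
Leg 5: -37.3° → +129.4°, shortest Δλ = 166.7° (east) — does not cross 180°.
Leg 6: +129.4° → +155.4°, shortest Δλ = 26.0° (east) — does not cross 180°.
Total crossings: 0.

0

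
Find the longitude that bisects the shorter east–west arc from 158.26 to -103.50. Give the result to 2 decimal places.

Signed shortest Δλ from +158.26° to -103.50° is +98.24°.
Midpoint longitude = +158.26° + (+98.24°)/2 = +158.26° + 49.12° = +207.38°.
Normalise into (−180°, 180°]: -152.62°.
(The naïve average (+158.26 + -103.50)/2 = 27.38° is on the wrong side of the globe.)

-152.62°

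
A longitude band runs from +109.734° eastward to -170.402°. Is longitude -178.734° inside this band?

Band width going east from +109.734° to -170.402°: ((-170.402 − 109.734) mod 360) = 79.864°.
Offset of -178.734° east of the west edge: ((-178.734 − 109.734) mod 360) = 71.532°.
71.532° ≤ 79.864° ⇒ inside.

Yes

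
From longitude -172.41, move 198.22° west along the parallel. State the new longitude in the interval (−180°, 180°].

Start at -172.41°; shift −198.22° → -370.63°.
-370.63° lies outside (−180°, 180°]; add 360° → -10.63°.

-10.63°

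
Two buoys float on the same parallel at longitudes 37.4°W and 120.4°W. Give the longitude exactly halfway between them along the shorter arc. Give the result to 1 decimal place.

Signed shortest Δλ from -37.4° to -120.4° is -83.0°.
Midpoint longitude = -37.4° + (-83.0°)/2 = -37.4° − 41.5° = -78.9°.

78.9°W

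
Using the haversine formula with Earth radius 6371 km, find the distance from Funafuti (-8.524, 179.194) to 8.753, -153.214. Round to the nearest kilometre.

3610 km

Δλ = -153.214 − 179.194 = -332.408°; wrapped into (−180°, 180°]: 27.592°.
Δφ = 8.753 − -8.524 = 17.277°.
a = sin²(Δφ/2) + cos φ₁ · cos φ₂ · sin²(Δλ/2) = 0.078143.
c = 2·atan2(√a, √(1−a)) = 0.56663 rad → d = 6371·c ≈ 3610.00 km.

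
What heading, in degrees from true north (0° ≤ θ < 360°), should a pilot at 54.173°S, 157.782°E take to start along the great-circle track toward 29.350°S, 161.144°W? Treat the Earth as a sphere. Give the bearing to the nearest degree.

Δλ = -161.144 − 157.782 = -318.926°; wrapped into (−180°, 180°]: 41.074°.
θ = atan2( sin Δλ · cos φ₂ , cos φ₁ · sin φ₂ − sin φ₁ · cos φ₂ · cos Δλ )
  = atan2(0.57270, 0.24587) = 66.766° → normalised to [0°, 360°): 66.766°.

67°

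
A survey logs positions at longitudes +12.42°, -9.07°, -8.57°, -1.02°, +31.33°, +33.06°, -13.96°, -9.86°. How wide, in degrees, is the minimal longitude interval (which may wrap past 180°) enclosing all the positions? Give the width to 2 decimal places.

47.02°

Sort the longitudes: -13.96°, -9.86°, -9.07°, -8.57°, -1.02°, +12.42°, +31.33°, +33.06°.
Eastward gaps between consecutive values (wrapping around): 4.10°, 0.79°, 0.50°, 7.55°, 13.44°, 18.91°, 1.73°, 312.98°.
Largest gap = 312.98° ⇒ minimal covering band is its complement: 360° − 312.98° = 47.02°.
Band runs from -13.96° eastward to +33.06°.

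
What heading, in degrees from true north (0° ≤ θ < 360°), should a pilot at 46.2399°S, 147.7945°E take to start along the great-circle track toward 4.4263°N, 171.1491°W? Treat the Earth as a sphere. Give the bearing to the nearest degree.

Δλ = -171.1491 − 147.7945 = -318.9436°; wrapped into (−180°, 180°]: 41.0564°.
θ = atan2( sin Δλ · cos φ₂ , cos φ₁ · sin φ₂ − sin φ₁ · cos φ₂ · cos Δλ )
  = atan2(0.65484, 0.59637) = 47.676° → normalised to [0°, 360°): 47.676°.

48°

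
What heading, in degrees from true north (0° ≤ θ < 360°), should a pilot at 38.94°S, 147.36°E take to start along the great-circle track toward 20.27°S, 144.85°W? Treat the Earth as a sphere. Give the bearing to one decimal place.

93.1°

Δλ = -144.85 − 147.36 = -292.21°; wrapped into (−180°, 180°]: 67.79°.
θ = atan2( sin Δλ · cos φ₂ , cos φ₁ · sin φ₂ − sin φ₁ · cos φ₂ · cos Δλ )
  = atan2(0.86847, -0.04660) = 93.072° → normalised to [0°, 360°): 93.072°.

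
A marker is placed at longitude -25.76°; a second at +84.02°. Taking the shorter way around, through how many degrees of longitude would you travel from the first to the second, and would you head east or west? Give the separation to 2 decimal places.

109.78° east

Raw difference: 84.02 − -25.76 = 109.78°.
Normalise into (−180°, 180°]: 109.78° stays 109.78°.
Positive ⇒ the second point lies to the east; separation 109.78°.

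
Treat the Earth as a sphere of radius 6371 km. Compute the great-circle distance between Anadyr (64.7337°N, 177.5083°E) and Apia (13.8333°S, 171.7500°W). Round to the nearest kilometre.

8783 km

Δλ = -171.7500 − 177.5083 = -349.2583°; wrapped into (−180°, 180°]: 10.7417°.
Δφ = -13.8333 − 64.7337 = -78.5670°.
a = sin²(Δφ/2) + cos φ₁ · cos φ₂ · sin²(Δλ/2) = 0.404520.
c = 2·atan2(√a, √(1−a)) = 1.37866 rad → d = 6371·c ≈ 8783.42 km.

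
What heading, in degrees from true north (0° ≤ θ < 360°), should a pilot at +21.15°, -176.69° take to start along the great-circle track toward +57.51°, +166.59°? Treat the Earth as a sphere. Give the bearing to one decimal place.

Δλ = 166.59 − -176.69 = 343.28°; wrapped into (−180°, 180°]: -16.72°.
θ = atan2( sin Δλ · cos φ₂ , cos φ₁ · sin φ₂ − sin φ₁ · cos φ₂ · cos Δλ )
  = atan2(-0.15454, 0.60105) = -14.419° → normalised to [0°, 360°): 345.581°.

345.6°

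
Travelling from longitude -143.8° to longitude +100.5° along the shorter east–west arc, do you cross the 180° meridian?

Naïve |100.5 − -143.8| = 244.3° > 180°, so the shorter arc goes the other way round — across 180°.
Signed shortest Δλ = ((100.5 − -143.8 + 180) mod 360) − 180 = -115.7°.
Going west by 115.7° from -143.8° passes through 180° before reaching +100.5°.

Yes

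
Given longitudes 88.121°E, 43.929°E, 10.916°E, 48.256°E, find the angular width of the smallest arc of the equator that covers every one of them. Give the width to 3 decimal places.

Sort the longitudes: +10.916°, +43.929°, +48.256°, +88.121°.
Eastward gaps between consecutive values (wrapping around): 33.013°, 4.327°, 39.865°, 282.795°.
Largest gap = 282.795° ⇒ minimal covering band is its complement: 360° − 282.795° = 77.205°.
Band runs from +10.916° eastward to +88.121°.

77.205°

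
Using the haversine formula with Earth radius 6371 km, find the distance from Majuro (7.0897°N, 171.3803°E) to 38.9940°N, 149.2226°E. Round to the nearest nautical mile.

2259 nmi

Δλ = 149.2226 − 171.3803 = -22.1577°.
Δφ = 38.9940 − 7.0897 = 31.9043°.
a = sin²(Δφ/2) + cos φ₁ · cos φ₂ · sin²(Δλ/2) = 0.104013.
c = 2·atan2(√a, √(1−a)) = 0.65676 rad → d = 6371·c ≈ 4184.23 km ≈ 2259.30 nmi.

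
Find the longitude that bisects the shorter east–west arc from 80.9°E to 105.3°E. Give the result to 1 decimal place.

93.1°E

Signed shortest Δλ from +80.9° to +105.3° is +24.4°.
Midpoint longitude = +80.9° + (+24.4°)/2 = +80.9° + 12.2° = +93.1°.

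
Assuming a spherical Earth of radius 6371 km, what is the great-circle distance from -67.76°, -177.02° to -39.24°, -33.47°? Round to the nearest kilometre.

7731 km

Δλ = -33.47 − -177.02 = 143.55°.
Δφ = -39.24 − -67.76 = 28.52°.
a = sin²(Δφ/2) + cos φ₁ · cos φ₂ · sin²(Δλ/2) = 0.325142.
c = 2·atan2(√a, √(1−a)) = 1.21353 rad → d = 6371·c ≈ 7731.38 km.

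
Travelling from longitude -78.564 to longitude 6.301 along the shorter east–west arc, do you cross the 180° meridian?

Signed shortest Δλ = ((6.301 − -78.564 + 180) mod 360) − 180 = 84.865°.
Going east by 84.865° from -78.564° reaches +6.301° without touching 180°.

No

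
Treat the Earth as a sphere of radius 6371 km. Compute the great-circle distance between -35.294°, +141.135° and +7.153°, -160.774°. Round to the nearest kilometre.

7688 km

Δλ = -160.774 − 141.135 = -301.909°; wrapped into (−180°, 180°]: 58.091°.
Δφ = 7.153 − -35.294 = 42.447°.
a = sin²(Δφ/2) + cos φ₁ · cos φ₂ · sin²(Δλ/2) = 0.321941.
c = 2·atan2(√a, √(1−a)) = 1.20669 rad → d = 6371·c ≈ 7687.80 km.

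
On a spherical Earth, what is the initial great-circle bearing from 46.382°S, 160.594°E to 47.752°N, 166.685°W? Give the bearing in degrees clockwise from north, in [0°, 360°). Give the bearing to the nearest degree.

22°

Δλ = -166.685 − 160.594 = -327.279°; wrapped into (−180°, 180°]: 32.721°.
θ = atan2( sin Δλ · cos φ₂ , cos φ₁ · sin φ₂ − sin φ₁ · cos φ₂ · cos Δλ )
  = atan2(0.36343, 0.92016) = 21.552° → normalised to [0°, 360°): 21.552°.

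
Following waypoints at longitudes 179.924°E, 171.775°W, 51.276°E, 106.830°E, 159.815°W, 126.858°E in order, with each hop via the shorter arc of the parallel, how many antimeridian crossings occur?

4

Leg 1: +179.924° → -171.775°, shortest Δλ = 8.301° (east) — crosses 180°.
Leg 2: -171.775° → +51.276°, shortest Δλ = -136.949° (west) — crosses 180°.
Leg 3: +51.276° → +106.830°, shortest Δλ = 55.554° (east) — does not cross 180°.
Leg 4: +106.830° → -159.815°, shortest Δλ = 93.355° (east) — crosses 180°.
Leg 5: -159.815° → +126.858°, shortest Δλ = -73.327° (west) — crosses 180°.
Total crossings: 4.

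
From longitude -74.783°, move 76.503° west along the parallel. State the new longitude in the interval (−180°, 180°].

Start at -74.783°; shift −76.503° → -151.286°.
-151.286° already lies in (−180°, 180°].

-151.286°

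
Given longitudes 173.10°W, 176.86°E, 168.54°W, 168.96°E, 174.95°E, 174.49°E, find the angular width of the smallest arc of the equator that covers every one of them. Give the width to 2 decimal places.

22.50°

Sort the longitudes: -173.10°, -168.54°, +168.96°, +174.49°, +174.95°, +176.86°.
Eastward gaps between consecutive values (wrapping around): 4.56°, 337.50°, 5.53°, 0.46°, 1.91°, 10.04°.
Largest gap = 337.50° ⇒ minimal covering band is its complement: 360° − 337.50° = 22.50°.
Band runs from +168.96° eastward to -168.54°, crossing the antimeridian.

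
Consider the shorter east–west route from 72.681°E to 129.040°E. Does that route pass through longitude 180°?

No

Signed shortest Δλ = ((129.040 − 72.681 + 180) mod 360) − 180 = 56.359°.
Going east by 56.359° from +72.681° reaches +129.040° without touching 180°.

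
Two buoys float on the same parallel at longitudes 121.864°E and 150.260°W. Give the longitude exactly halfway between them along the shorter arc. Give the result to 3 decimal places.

165.802°E

Signed shortest Δλ from +121.864° to -150.260° is +87.876°.
Midpoint longitude = +121.864° + (+87.876°)/2 = +121.864° + 43.938° = +165.802°.
(The naïve average (+121.864 + -150.260)/2 = -14.198° is on the wrong side of the globe.)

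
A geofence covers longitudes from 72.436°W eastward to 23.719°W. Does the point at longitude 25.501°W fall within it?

Yes

Band width going east from -72.436° to -23.719°: ((-23.719 − -72.436) mod 360) = 48.717°.
Offset of -25.501° east of the west edge: ((-25.501 − -72.436) mod 360) = 46.935°.
46.935° ≤ 48.717° ⇒ inside.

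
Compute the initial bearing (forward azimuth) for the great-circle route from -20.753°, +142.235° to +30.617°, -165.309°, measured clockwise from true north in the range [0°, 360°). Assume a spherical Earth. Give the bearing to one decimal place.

Δλ = -165.309 − 142.235 = -307.544°; wrapped into (−180°, 180°]: 52.456°.
θ = atan2( sin Δλ · cos φ₂ , cos φ₁ · sin φ₂ − sin φ₁ · cos φ₂ · cos Δλ )
  = atan2(0.68235, 0.66207) = 45.864° → normalised to [0°, 360°): 45.864°.

45.9°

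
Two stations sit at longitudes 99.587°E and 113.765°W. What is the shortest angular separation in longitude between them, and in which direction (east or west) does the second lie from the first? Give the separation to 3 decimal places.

Raw difference: -113.765 − 99.587 = -213.352°.
Normalise into (−180°, 180°]: -213.352° + 360° = 146.648°.
Positive ⇒ the second point lies to the east; separation 146.648°.

146.648° east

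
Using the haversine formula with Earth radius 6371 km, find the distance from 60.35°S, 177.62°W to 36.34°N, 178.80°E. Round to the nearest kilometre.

Δλ = 178.80 − -177.62 = 356.42°; wrapped into (−180°, 180°]: -3.58°.
Δφ = 36.34 − -60.35 = 96.69°.
a = sin²(Δφ/2) + cos φ₁ · cos φ₂ · sin²(Δλ/2) = 0.558638.
c = 2·atan2(√a, √(1−a)) = 1.68834 rad → d = 6371·c ≈ 10756.43 km.

10756 km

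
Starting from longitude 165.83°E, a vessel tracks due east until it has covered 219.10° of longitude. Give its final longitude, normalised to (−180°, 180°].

24.93°E

Start at +165.83°; shift +219.10° → +384.93°.
+384.93° lies outside (−180°, 180°]; subtract 360° → +24.93°.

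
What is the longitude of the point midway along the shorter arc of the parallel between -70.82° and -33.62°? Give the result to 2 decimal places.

-52.22°

Signed shortest Δλ from -70.82° to -33.62° is +37.20°.
Midpoint longitude = -70.82° + (+37.20°)/2 = -70.82° + 18.60° = -52.22°.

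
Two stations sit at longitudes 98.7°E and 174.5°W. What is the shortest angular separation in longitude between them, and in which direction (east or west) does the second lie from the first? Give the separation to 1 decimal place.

86.8° east

Raw difference: -174.5 − 98.7 = -273.2°.
Normalise into (−180°, 180°]: -273.2° + 360° = 86.8°.
Positive ⇒ the second point lies to the east; separation 86.8°.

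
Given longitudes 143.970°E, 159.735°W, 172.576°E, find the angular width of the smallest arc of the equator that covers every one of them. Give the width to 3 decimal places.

56.295°

Sort the longitudes: -159.735°, +143.970°, +172.576°.
Eastward gaps between consecutive values (wrapping around): 303.705°, 28.606°, 27.689°.
Largest gap = 303.705° ⇒ minimal covering band is its complement: 360° − 303.705° = 56.295°.
Band runs from +143.970° eastward to -159.735°, crossing the antimeridian.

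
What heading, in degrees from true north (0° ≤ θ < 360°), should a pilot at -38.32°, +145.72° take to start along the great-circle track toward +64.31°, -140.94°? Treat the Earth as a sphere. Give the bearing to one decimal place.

Δλ = -140.94 − 145.72 = -286.66°; wrapped into (−180°, 180°]: 73.34°.
θ = atan2( sin Δλ · cos φ₂ , cos φ₁ · sin φ₂ − sin φ₁ · cos φ₂ · cos Δλ )
  = atan2(0.41530, 0.78407) = 27.909° → normalised to [0°, 360°): 27.909°.

27.9°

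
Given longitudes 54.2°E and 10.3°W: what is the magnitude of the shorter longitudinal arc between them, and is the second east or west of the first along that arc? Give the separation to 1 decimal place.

Raw difference: -10.3 − 54.2 = -64.5°.
Normalise into (−180°, 180°]: -64.5° stays -64.5°.
Negative ⇒ the second point lies to the west; separation 64.5°.

64.5° west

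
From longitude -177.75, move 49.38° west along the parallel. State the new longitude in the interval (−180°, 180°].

Start at -177.75°; shift −49.38° → -227.13°.
-227.13° lies outside (−180°, 180°]; add 360° → +132.87°.

+132.87°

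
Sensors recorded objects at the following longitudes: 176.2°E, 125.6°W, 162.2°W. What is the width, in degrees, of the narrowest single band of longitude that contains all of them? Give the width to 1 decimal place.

Sort the longitudes: -162.2°, -125.6°, +176.2°.
Eastward gaps between consecutive values (wrapping around): 36.6°, 301.8°, 21.6°.
Largest gap = 301.8° ⇒ minimal covering band is its complement: 360° − 301.8° = 58.2°.
Band runs from +176.2° eastward to -125.6°, crossing the antimeridian.

58.2°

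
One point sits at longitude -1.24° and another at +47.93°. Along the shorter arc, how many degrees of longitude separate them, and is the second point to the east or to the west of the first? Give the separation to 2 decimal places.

49.17° east

Raw difference: 47.93 − -1.24 = 49.17°.
Normalise into (−180°, 180°]: 49.17° stays 49.17°.
Positive ⇒ the second point lies to the east; separation 49.17°.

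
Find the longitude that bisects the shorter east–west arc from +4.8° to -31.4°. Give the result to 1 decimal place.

Signed shortest Δλ from +4.8° to -31.4° is -36.2°.
Midpoint longitude = +4.8° + (-36.2°)/2 = +4.8° − 18.1° = -13.3°.

-13.3°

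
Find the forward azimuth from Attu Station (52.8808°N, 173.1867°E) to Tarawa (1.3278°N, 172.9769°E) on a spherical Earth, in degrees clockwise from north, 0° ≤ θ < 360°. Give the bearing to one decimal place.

180.3°

Δλ = 172.9769 − 173.1867 = -0.2098°.
θ = atan2( sin Δλ · cos φ₂ , cos φ₁ · sin φ₂ − sin φ₁ · cos φ₂ · cos Δλ )
  = atan2(-0.00366, -0.78318) = -179.732° → normalised to [0°, 360°): 180.268°.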